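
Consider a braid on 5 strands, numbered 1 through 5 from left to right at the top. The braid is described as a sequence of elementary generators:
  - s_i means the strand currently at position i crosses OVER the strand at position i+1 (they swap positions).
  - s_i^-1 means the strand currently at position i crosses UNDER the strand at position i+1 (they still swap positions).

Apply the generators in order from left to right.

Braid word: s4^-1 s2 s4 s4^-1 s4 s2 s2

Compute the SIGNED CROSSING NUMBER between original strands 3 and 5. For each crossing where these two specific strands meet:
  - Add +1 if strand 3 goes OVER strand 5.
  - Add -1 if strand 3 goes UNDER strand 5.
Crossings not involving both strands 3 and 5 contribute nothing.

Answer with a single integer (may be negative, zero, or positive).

Gen 1: crossing 4x5. Both 3&5? no. Sum: 0
Gen 2: crossing 2x3. Both 3&5? no. Sum: 0
Gen 3: crossing 5x4. Both 3&5? no. Sum: 0
Gen 4: crossing 4x5. Both 3&5? no. Sum: 0
Gen 5: crossing 5x4. Both 3&5? no. Sum: 0
Gen 6: crossing 3x2. Both 3&5? no. Sum: 0
Gen 7: crossing 2x3. Both 3&5? no. Sum: 0

Answer: 0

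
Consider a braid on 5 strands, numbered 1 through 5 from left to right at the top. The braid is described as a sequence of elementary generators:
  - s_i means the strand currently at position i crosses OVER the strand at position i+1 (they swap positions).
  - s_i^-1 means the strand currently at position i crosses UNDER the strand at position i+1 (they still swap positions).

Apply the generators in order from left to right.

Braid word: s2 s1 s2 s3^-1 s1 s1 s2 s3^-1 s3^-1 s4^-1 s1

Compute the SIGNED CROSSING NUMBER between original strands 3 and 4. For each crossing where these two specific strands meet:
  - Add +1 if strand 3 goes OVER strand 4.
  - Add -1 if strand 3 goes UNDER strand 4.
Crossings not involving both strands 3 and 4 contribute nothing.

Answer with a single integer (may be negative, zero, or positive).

Answer: 1

Derivation:
Gen 1: crossing 2x3. Both 3&4? no. Sum: 0
Gen 2: crossing 1x3. Both 3&4? no. Sum: 0
Gen 3: crossing 1x2. Both 3&4? no. Sum: 0
Gen 4: crossing 1x4. Both 3&4? no. Sum: 0
Gen 5: crossing 3x2. Both 3&4? no. Sum: 0
Gen 6: crossing 2x3. Both 3&4? no. Sum: 0
Gen 7: crossing 2x4. Both 3&4? no. Sum: 0
Gen 8: crossing 2x1. Both 3&4? no. Sum: 0
Gen 9: crossing 1x2. Both 3&4? no. Sum: 0
Gen 10: crossing 1x5. Both 3&4? no. Sum: 0
Gen 11: 3 over 4. Both 3&4? yes. Contrib: +1. Sum: 1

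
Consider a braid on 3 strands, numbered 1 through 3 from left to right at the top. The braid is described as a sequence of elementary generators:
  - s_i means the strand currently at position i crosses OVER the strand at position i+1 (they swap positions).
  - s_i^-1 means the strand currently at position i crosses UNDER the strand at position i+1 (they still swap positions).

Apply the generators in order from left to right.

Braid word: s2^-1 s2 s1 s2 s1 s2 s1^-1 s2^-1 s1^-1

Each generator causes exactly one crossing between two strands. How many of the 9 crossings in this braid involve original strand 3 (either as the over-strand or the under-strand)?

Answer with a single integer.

Gen 1: crossing 2x3. Involves strand 3? yes. Count so far: 1
Gen 2: crossing 3x2. Involves strand 3? yes. Count so far: 2
Gen 3: crossing 1x2. Involves strand 3? no. Count so far: 2
Gen 4: crossing 1x3. Involves strand 3? yes. Count so far: 3
Gen 5: crossing 2x3. Involves strand 3? yes. Count so far: 4
Gen 6: crossing 2x1. Involves strand 3? no. Count so far: 4
Gen 7: crossing 3x1. Involves strand 3? yes. Count so far: 5
Gen 8: crossing 3x2. Involves strand 3? yes. Count so far: 6
Gen 9: crossing 1x2. Involves strand 3? no. Count so far: 6

Answer: 6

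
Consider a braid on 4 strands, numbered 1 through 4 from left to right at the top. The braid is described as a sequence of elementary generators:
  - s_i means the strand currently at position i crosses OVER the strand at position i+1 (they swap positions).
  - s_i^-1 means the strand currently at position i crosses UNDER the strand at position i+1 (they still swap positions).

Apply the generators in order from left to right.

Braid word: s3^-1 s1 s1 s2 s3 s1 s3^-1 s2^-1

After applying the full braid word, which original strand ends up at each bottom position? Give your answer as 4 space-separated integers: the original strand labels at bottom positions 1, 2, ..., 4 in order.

Answer: 4 2 1 3

Derivation:
Gen 1 (s3^-1): strand 3 crosses under strand 4. Perm now: [1 2 4 3]
Gen 2 (s1): strand 1 crosses over strand 2. Perm now: [2 1 4 3]
Gen 3 (s1): strand 2 crosses over strand 1. Perm now: [1 2 4 3]
Gen 4 (s2): strand 2 crosses over strand 4. Perm now: [1 4 2 3]
Gen 5 (s3): strand 2 crosses over strand 3. Perm now: [1 4 3 2]
Gen 6 (s1): strand 1 crosses over strand 4. Perm now: [4 1 3 2]
Gen 7 (s3^-1): strand 3 crosses under strand 2. Perm now: [4 1 2 3]
Gen 8 (s2^-1): strand 1 crosses under strand 2. Perm now: [4 2 1 3]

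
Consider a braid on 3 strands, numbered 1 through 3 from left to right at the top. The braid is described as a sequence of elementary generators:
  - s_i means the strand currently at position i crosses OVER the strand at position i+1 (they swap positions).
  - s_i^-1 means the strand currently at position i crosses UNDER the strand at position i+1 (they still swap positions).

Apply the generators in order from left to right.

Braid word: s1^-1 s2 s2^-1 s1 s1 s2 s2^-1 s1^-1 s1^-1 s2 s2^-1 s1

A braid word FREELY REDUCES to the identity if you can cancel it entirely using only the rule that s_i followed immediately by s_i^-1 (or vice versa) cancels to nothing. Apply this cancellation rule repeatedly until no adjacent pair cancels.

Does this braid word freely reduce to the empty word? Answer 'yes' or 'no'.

Gen 1 (s1^-1): push. Stack: [s1^-1]
Gen 2 (s2): push. Stack: [s1^-1 s2]
Gen 3 (s2^-1): cancels prior s2. Stack: [s1^-1]
Gen 4 (s1): cancels prior s1^-1. Stack: []
Gen 5 (s1): push. Stack: [s1]
Gen 6 (s2): push. Stack: [s1 s2]
Gen 7 (s2^-1): cancels prior s2. Stack: [s1]
Gen 8 (s1^-1): cancels prior s1. Stack: []
Gen 9 (s1^-1): push. Stack: [s1^-1]
Gen 10 (s2): push. Stack: [s1^-1 s2]
Gen 11 (s2^-1): cancels prior s2. Stack: [s1^-1]
Gen 12 (s1): cancels prior s1^-1. Stack: []
Reduced word: (empty)

Answer: yes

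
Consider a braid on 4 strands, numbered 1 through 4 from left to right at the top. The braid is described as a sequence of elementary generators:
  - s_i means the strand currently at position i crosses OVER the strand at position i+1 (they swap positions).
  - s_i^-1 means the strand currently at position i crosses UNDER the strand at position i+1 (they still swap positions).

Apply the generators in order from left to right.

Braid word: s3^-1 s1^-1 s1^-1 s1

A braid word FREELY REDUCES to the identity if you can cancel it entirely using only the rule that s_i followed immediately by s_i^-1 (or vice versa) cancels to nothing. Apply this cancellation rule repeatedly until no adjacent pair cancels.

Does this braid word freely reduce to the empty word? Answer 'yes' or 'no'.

Gen 1 (s3^-1): push. Stack: [s3^-1]
Gen 2 (s1^-1): push. Stack: [s3^-1 s1^-1]
Gen 3 (s1^-1): push. Stack: [s3^-1 s1^-1 s1^-1]
Gen 4 (s1): cancels prior s1^-1. Stack: [s3^-1 s1^-1]
Reduced word: s3^-1 s1^-1

Answer: no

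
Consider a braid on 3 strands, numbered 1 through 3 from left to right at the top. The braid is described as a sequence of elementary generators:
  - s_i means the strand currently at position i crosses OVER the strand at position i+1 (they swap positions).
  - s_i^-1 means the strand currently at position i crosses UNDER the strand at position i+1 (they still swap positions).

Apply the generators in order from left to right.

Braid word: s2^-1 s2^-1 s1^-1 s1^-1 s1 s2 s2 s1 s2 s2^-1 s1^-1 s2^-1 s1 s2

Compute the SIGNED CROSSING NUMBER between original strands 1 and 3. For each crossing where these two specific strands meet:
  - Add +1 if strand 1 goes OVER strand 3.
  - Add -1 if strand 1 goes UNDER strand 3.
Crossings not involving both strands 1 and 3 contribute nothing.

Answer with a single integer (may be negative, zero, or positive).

Answer: -1

Derivation:
Gen 1: crossing 2x3. Both 1&3? no. Sum: 0
Gen 2: crossing 3x2. Both 1&3? no. Sum: 0
Gen 3: crossing 1x2. Both 1&3? no. Sum: 0
Gen 4: crossing 2x1. Both 1&3? no. Sum: 0
Gen 5: crossing 1x2. Both 1&3? no. Sum: 0
Gen 6: 1 over 3. Both 1&3? yes. Contrib: +1. Sum: 1
Gen 7: 3 over 1. Both 1&3? yes. Contrib: -1. Sum: 0
Gen 8: crossing 2x1. Both 1&3? no. Sum: 0
Gen 9: crossing 2x3. Both 1&3? no. Sum: 0
Gen 10: crossing 3x2. Both 1&3? no. Sum: 0
Gen 11: crossing 1x2. Both 1&3? no. Sum: 0
Gen 12: 1 under 3. Both 1&3? yes. Contrib: -1. Sum: -1
Gen 13: crossing 2x3. Both 1&3? no. Sum: -1
Gen 14: crossing 2x1. Both 1&3? no. Sum: -1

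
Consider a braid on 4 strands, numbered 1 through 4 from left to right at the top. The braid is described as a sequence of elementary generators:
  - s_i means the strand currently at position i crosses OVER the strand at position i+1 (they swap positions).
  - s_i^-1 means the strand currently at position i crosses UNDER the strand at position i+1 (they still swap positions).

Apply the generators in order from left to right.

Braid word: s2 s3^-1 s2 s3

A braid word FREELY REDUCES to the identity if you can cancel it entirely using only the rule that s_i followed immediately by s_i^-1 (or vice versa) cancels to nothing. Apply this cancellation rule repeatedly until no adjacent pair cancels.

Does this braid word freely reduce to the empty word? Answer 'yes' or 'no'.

Gen 1 (s2): push. Stack: [s2]
Gen 2 (s3^-1): push. Stack: [s2 s3^-1]
Gen 3 (s2): push. Stack: [s2 s3^-1 s2]
Gen 4 (s3): push. Stack: [s2 s3^-1 s2 s3]
Reduced word: s2 s3^-1 s2 s3

Answer: no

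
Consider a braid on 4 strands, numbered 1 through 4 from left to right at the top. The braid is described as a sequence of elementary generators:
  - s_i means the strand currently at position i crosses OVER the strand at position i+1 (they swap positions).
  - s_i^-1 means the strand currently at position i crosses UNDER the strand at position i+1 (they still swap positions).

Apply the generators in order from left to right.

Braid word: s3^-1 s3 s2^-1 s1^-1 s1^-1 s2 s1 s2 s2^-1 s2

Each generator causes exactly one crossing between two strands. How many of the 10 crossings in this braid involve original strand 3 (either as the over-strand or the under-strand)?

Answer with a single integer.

Answer: 9

Derivation:
Gen 1: crossing 3x4. Involves strand 3? yes. Count so far: 1
Gen 2: crossing 4x3. Involves strand 3? yes. Count so far: 2
Gen 3: crossing 2x3. Involves strand 3? yes. Count so far: 3
Gen 4: crossing 1x3. Involves strand 3? yes. Count so far: 4
Gen 5: crossing 3x1. Involves strand 3? yes. Count so far: 5
Gen 6: crossing 3x2. Involves strand 3? yes. Count so far: 6
Gen 7: crossing 1x2. Involves strand 3? no. Count so far: 6
Gen 8: crossing 1x3. Involves strand 3? yes. Count so far: 7
Gen 9: crossing 3x1. Involves strand 3? yes. Count so far: 8
Gen 10: crossing 1x3. Involves strand 3? yes. Count so far: 9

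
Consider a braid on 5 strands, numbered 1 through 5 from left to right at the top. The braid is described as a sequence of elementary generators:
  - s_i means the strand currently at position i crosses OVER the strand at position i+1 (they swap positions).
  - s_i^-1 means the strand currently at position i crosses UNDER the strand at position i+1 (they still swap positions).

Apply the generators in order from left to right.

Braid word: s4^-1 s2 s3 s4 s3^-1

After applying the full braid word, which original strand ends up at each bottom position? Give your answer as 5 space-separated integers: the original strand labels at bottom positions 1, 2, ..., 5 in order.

Answer: 1 3 4 5 2

Derivation:
Gen 1 (s4^-1): strand 4 crosses under strand 5. Perm now: [1 2 3 5 4]
Gen 2 (s2): strand 2 crosses over strand 3. Perm now: [1 3 2 5 4]
Gen 3 (s3): strand 2 crosses over strand 5. Perm now: [1 3 5 2 4]
Gen 4 (s4): strand 2 crosses over strand 4. Perm now: [1 3 5 4 2]
Gen 5 (s3^-1): strand 5 crosses under strand 4. Perm now: [1 3 4 5 2]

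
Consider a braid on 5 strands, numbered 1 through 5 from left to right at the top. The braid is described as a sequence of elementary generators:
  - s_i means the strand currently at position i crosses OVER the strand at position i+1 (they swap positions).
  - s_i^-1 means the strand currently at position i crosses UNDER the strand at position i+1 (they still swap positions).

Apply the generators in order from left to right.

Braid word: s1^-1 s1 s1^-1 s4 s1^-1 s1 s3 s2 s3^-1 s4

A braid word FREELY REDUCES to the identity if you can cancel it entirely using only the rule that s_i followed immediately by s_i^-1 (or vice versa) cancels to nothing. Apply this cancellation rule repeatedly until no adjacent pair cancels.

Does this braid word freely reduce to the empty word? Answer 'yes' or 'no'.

Answer: no

Derivation:
Gen 1 (s1^-1): push. Stack: [s1^-1]
Gen 2 (s1): cancels prior s1^-1. Stack: []
Gen 3 (s1^-1): push. Stack: [s1^-1]
Gen 4 (s4): push. Stack: [s1^-1 s4]
Gen 5 (s1^-1): push. Stack: [s1^-1 s4 s1^-1]
Gen 6 (s1): cancels prior s1^-1. Stack: [s1^-1 s4]
Gen 7 (s3): push. Stack: [s1^-1 s4 s3]
Gen 8 (s2): push. Stack: [s1^-1 s4 s3 s2]
Gen 9 (s3^-1): push. Stack: [s1^-1 s4 s3 s2 s3^-1]
Gen 10 (s4): push. Stack: [s1^-1 s4 s3 s2 s3^-1 s4]
Reduced word: s1^-1 s4 s3 s2 s3^-1 s4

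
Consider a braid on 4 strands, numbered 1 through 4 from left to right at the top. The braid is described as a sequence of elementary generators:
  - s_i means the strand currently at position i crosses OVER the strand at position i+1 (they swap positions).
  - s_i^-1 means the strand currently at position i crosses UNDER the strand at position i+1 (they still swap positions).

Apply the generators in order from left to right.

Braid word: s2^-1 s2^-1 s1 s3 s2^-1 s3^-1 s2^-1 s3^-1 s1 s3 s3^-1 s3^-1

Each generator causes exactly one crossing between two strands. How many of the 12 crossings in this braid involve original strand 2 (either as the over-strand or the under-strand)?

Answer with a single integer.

Gen 1: crossing 2x3. Involves strand 2? yes. Count so far: 1
Gen 2: crossing 3x2. Involves strand 2? yes. Count so far: 2
Gen 3: crossing 1x2. Involves strand 2? yes. Count so far: 3
Gen 4: crossing 3x4. Involves strand 2? no. Count so far: 3
Gen 5: crossing 1x4. Involves strand 2? no. Count so far: 3
Gen 6: crossing 1x3. Involves strand 2? no. Count so far: 3
Gen 7: crossing 4x3. Involves strand 2? no. Count so far: 3
Gen 8: crossing 4x1. Involves strand 2? no. Count so far: 3
Gen 9: crossing 2x3. Involves strand 2? yes. Count so far: 4
Gen 10: crossing 1x4. Involves strand 2? no. Count so far: 4
Gen 11: crossing 4x1. Involves strand 2? no. Count so far: 4
Gen 12: crossing 1x4. Involves strand 2? no. Count so far: 4

Answer: 4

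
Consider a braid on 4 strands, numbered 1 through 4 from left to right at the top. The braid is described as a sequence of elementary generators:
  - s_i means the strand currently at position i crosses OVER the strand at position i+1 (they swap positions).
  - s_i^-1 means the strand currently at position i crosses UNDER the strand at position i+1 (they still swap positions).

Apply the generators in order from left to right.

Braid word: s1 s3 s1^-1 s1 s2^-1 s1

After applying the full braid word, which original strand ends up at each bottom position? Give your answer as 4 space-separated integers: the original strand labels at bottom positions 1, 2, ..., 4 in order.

Gen 1 (s1): strand 1 crosses over strand 2. Perm now: [2 1 3 4]
Gen 2 (s3): strand 3 crosses over strand 4. Perm now: [2 1 4 3]
Gen 3 (s1^-1): strand 2 crosses under strand 1. Perm now: [1 2 4 3]
Gen 4 (s1): strand 1 crosses over strand 2. Perm now: [2 1 4 3]
Gen 5 (s2^-1): strand 1 crosses under strand 4. Perm now: [2 4 1 3]
Gen 6 (s1): strand 2 crosses over strand 4. Perm now: [4 2 1 3]

Answer: 4 2 1 3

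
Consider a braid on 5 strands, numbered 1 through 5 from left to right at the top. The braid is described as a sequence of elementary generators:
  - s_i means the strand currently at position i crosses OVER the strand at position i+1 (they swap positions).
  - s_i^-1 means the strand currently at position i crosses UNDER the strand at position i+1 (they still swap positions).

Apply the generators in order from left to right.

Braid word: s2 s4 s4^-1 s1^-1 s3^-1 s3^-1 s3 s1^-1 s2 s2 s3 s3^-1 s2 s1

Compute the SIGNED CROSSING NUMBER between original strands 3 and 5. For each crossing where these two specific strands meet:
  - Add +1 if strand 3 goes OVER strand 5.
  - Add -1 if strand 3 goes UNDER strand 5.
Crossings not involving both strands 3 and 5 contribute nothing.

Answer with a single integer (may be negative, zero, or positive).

Gen 1: crossing 2x3. Both 3&5? no. Sum: 0
Gen 2: crossing 4x5. Both 3&5? no. Sum: 0
Gen 3: crossing 5x4. Both 3&5? no. Sum: 0
Gen 4: crossing 1x3. Both 3&5? no. Sum: 0
Gen 5: crossing 2x4. Both 3&5? no. Sum: 0
Gen 6: crossing 4x2. Both 3&5? no. Sum: 0
Gen 7: crossing 2x4. Both 3&5? no. Sum: 0
Gen 8: crossing 3x1. Both 3&5? no. Sum: 0
Gen 9: crossing 3x4. Both 3&5? no. Sum: 0
Gen 10: crossing 4x3. Both 3&5? no. Sum: 0
Gen 11: crossing 4x2. Both 3&5? no. Sum: 0
Gen 12: crossing 2x4. Both 3&5? no. Sum: 0
Gen 13: crossing 3x4. Both 3&5? no. Sum: 0
Gen 14: crossing 1x4. Both 3&5? no. Sum: 0

Answer: 0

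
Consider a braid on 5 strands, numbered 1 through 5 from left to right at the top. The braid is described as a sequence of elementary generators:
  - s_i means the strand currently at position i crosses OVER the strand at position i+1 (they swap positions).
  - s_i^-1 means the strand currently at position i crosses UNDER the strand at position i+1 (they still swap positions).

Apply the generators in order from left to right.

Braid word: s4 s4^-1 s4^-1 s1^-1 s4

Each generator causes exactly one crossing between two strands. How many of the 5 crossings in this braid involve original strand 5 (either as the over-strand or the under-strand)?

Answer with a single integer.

Gen 1: crossing 4x5. Involves strand 5? yes. Count so far: 1
Gen 2: crossing 5x4. Involves strand 5? yes. Count so far: 2
Gen 3: crossing 4x5. Involves strand 5? yes. Count so far: 3
Gen 4: crossing 1x2. Involves strand 5? no. Count so far: 3
Gen 5: crossing 5x4. Involves strand 5? yes. Count so far: 4

Answer: 4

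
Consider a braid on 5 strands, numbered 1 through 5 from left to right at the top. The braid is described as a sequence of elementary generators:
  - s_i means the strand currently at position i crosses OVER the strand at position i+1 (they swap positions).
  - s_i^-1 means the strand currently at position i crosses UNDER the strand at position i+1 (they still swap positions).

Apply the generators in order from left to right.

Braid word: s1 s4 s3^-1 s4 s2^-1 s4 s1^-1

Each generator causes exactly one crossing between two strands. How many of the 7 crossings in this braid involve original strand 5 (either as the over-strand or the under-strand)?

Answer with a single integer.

Answer: 4

Derivation:
Gen 1: crossing 1x2. Involves strand 5? no. Count so far: 0
Gen 2: crossing 4x5. Involves strand 5? yes. Count so far: 1
Gen 3: crossing 3x5. Involves strand 5? yes. Count so far: 2
Gen 4: crossing 3x4. Involves strand 5? no. Count so far: 2
Gen 5: crossing 1x5. Involves strand 5? yes. Count so far: 3
Gen 6: crossing 4x3. Involves strand 5? no. Count so far: 3
Gen 7: crossing 2x5. Involves strand 5? yes. Count so far: 4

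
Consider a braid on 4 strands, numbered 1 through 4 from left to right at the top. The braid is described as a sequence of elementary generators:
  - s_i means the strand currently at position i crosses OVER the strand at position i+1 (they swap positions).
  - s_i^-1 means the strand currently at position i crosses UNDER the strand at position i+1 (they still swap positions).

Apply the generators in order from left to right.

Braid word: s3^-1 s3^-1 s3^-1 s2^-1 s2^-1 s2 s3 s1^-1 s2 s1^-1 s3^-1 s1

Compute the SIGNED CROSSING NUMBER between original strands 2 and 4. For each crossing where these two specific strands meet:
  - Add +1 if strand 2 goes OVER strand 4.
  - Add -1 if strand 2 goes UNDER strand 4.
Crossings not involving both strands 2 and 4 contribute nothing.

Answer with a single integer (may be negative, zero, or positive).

Answer: 1

Derivation:
Gen 1: crossing 3x4. Both 2&4? no. Sum: 0
Gen 2: crossing 4x3. Both 2&4? no. Sum: 0
Gen 3: crossing 3x4. Both 2&4? no. Sum: 0
Gen 4: 2 under 4. Both 2&4? yes. Contrib: -1. Sum: -1
Gen 5: 4 under 2. Both 2&4? yes. Contrib: +1. Sum: 0
Gen 6: 2 over 4. Both 2&4? yes. Contrib: +1. Sum: 1
Gen 7: crossing 2x3. Both 2&4? no. Sum: 1
Gen 8: crossing 1x4. Both 2&4? no. Sum: 1
Gen 9: crossing 1x3. Both 2&4? no. Sum: 1
Gen 10: crossing 4x3. Both 2&4? no. Sum: 1
Gen 11: crossing 1x2. Both 2&4? no. Sum: 1
Gen 12: crossing 3x4. Both 2&4? no. Sum: 1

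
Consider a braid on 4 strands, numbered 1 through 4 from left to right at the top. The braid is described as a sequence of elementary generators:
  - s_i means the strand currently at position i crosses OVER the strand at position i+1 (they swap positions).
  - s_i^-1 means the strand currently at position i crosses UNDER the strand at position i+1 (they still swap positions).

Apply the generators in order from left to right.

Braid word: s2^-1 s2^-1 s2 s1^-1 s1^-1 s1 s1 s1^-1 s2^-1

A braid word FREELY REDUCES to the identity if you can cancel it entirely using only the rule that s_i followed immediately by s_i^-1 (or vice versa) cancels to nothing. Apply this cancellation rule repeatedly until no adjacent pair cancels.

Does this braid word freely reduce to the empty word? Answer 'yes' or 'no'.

Answer: no

Derivation:
Gen 1 (s2^-1): push. Stack: [s2^-1]
Gen 2 (s2^-1): push. Stack: [s2^-1 s2^-1]
Gen 3 (s2): cancels prior s2^-1. Stack: [s2^-1]
Gen 4 (s1^-1): push. Stack: [s2^-1 s1^-1]
Gen 5 (s1^-1): push. Stack: [s2^-1 s1^-1 s1^-1]
Gen 6 (s1): cancels prior s1^-1. Stack: [s2^-1 s1^-1]
Gen 7 (s1): cancels prior s1^-1. Stack: [s2^-1]
Gen 8 (s1^-1): push. Stack: [s2^-1 s1^-1]
Gen 9 (s2^-1): push. Stack: [s2^-1 s1^-1 s2^-1]
Reduced word: s2^-1 s1^-1 s2^-1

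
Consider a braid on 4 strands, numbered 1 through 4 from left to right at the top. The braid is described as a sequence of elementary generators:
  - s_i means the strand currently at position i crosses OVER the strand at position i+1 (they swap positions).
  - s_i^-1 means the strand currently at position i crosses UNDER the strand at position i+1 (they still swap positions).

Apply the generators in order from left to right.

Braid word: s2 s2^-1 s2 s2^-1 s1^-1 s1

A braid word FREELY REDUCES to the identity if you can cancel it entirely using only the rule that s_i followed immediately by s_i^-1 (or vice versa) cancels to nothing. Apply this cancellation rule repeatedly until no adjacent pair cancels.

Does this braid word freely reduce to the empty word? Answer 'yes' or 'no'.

Gen 1 (s2): push. Stack: [s2]
Gen 2 (s2^-1): cancels prior s2. Stack: []
Gen 3 (s2): push. Stack: [s2]
Gen 4 (s2^-1): cancels prior s2. Stack: []
Gen 5 (s1^-1): push. Stack: [s1^-1]
Gen 6 (s1): cancels prior s1^-1. Stack: []
Reduced word: (empty)

Answer: yes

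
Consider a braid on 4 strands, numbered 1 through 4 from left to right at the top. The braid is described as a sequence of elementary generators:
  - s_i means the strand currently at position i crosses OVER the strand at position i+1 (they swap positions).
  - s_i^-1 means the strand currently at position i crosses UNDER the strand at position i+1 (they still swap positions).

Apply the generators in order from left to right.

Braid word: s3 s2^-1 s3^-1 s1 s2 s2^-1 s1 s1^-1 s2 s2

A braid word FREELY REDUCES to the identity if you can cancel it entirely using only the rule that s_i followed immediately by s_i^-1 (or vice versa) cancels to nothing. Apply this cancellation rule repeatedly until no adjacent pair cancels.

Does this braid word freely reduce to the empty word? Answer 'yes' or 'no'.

Gen 1 (s3): push. Stack: [s3]
Gen 2 (s2^-1): push. Stack: [s3 s2^-1]
Gen 3 (s3^-1): push. Stack: [s3 s2^-1 s3^-1]
Gen 4 (s1): push. Stack: [s3 s2^-1 s3^-1 s1]
Gen 5 (s2): push. Stack: [s3 s2^-1 s3^-1 s1 s2]
Gen 6 (s2^-1): cancels prior s2. Stack: [s3 s2^-1 s3^-1 s1]
Gen 7 (s1): push. Stack: [s3 s2^-1 s3^-1 s1 s1]
Gen 8 (s1^-1): cancels prior s1. Stack: [s3 s2^-1 s3^-1 s1]
Gen 9 (s2): push. Stack: [s3 s2^-1 s3^-1 s1 s2]
Gen 10 (s2): push. Stack: [s3 s2^-1 s3^-1 s1 s2 s2]
Reduced word: s3 s2^-1 s3^-1 s1 s2 s2

Answer: no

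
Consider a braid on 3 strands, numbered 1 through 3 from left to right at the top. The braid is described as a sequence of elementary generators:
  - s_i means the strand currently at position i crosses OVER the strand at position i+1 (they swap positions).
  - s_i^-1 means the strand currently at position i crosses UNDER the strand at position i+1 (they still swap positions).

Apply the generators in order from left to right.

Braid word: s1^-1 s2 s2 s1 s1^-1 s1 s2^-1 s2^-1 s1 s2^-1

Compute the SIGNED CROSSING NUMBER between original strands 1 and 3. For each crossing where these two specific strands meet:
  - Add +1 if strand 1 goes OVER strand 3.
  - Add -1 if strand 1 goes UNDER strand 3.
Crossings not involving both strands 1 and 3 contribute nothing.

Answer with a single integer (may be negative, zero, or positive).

Answer: -1

Derivation:
Gen 1: crossing 1x2. Both 1&3? no. Sum: 0
Gen 2: 1 over 3. Both 1&3? yes. Contrib: +1. Sum: 1
Gen 3: 3 over 1. Both 1&3? yes. Contrib: -1. Sum: 0
Gen 4: crossing 2x1. Both 1&3? no. Sum: 0
Gen 5: crossing 1x2. Both 1&3? no. Sum: 0
Gen 6: crossing 2x1. Both 1&3? no. Sum: 0
Gen 7: crossing 2x3. Both 1&3? no. Sum: 0
Gen 8: crossing 3x2. Both 1&3? no. Sum: 0
Gen 9: crossing 1x2. Both 1&3? no. Sum: 0
Gen 10: 1 under 3. Both 1&3? yes. Contrib: -1. Sum: -1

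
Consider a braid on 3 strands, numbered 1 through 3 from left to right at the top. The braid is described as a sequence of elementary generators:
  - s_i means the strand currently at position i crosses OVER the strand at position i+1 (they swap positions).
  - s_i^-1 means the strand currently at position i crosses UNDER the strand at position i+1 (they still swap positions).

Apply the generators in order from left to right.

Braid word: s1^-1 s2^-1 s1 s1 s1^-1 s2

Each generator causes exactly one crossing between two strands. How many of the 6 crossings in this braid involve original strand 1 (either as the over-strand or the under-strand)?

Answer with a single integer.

Gen 1: crossing 1x2. Involves strand 1? yes. Count so far: 1
Gen 2: crossing 1x3. Involves strand 1? yes. Count so far: 2
Gen 3: crossing 2x3. Involves strand 1? no. Count so far: 2
Gen 4: crossing 3x2. Involves strand 1? no. Count so far: 2
Gen 5: crossing 2x3. Involves strand 1? no. Count so far: 2
Gen 6: crossing 2x1. Involves strand 1? yes. Count so far: 3

Answer: 3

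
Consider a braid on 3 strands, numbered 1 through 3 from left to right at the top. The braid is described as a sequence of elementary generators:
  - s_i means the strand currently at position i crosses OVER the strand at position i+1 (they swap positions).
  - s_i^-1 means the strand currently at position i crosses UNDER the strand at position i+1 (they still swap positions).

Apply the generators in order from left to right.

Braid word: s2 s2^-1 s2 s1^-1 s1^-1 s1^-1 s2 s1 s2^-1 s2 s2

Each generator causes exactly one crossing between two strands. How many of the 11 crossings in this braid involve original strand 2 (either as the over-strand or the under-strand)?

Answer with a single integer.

Gen 1: crossing 2x3. Involves strand 2? yes. Count so far: 1
Gen 2: crossing 3x2. Involves strand 2? yes. Count so far: 2
Gen 3: crossing 2x3. Involves strand 2? yes. Count so far: 3
Gen 4: crossing 1x3. Involves strand 2? no. Count so far: 3
Gen 5: crossing 3x1. Involves strand 2? no. Count so far: 3
Gen 6: crossing 1x3. Involves strand 2? no. Count so far: 3
Gen 7: crossing 1x2. Involves strand 2? yes. Count so far: 4
Gen 8: crossing 3x2. Involves strand 2? yes. Count so far: 5
Gen 9: crossing 3x1. Involves strand 2? no. Count so far: 5
Gen 10: crossing 1x3. Involves strand 2? no. Count so far: 5
Gen 11: crossing 3x1. Involves strand 2? no. Count so far: 5

Answer: 5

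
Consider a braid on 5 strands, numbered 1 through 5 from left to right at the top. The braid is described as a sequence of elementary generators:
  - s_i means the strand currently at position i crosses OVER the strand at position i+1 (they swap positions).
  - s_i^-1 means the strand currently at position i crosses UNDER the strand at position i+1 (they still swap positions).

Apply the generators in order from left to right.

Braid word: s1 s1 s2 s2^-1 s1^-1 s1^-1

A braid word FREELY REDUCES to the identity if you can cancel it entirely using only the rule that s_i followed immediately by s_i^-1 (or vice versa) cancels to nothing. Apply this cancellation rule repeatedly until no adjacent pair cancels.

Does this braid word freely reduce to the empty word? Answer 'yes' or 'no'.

Gen 1 (s1): push. Stack: [s1]
Gen 2 (s1): push. Stack: [s1 s1]
Gen 3 (s2): push. Stack: [s1 s1 s2]
Gen 4 (s2^-1): cancels prior s2. Stack: [s1 s1]
Gen 5 (s1^-1): cancels prior s1. Stack: [s1]
Gen 6 (s1^-1): cancels prior s1. Stack: []
Reduced word: (empty)

Answer: yes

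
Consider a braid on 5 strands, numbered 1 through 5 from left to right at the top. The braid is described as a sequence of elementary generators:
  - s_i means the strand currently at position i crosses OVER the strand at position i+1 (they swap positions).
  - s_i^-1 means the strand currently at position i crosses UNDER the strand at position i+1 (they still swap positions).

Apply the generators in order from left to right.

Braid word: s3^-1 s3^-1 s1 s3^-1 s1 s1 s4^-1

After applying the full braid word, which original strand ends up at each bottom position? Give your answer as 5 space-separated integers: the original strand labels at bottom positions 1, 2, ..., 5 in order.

Gen 1 (s3^-1): strand 3 crosses under strand 4. Perm now: [1 2 4 3 5]
Gen 2 (s3^-1): strand 4 crosses under strand 3. Perm now: [1 2 3 4 5]
Gen 3 (s1): strand 1 crosses over strand 2. Perm now: [2 1 3 4 5]
Gen 4 (s3^-1): strand 3 crosses under strand 4. Perm now: [2 1 4 3 5]
Gen 5 (s1): strand 2 crosses over strand 1. Perm now: [1 2 4 3 5]
Gen 6 (s1): strand 1 crosses over strand 2. Perm now: [2 1 4 3 5]
Gen 7 (s4^-1): strand 3 crosses under strand 5. Perm now: [2 1 4 5 3]

Answer: 2 1 4 5 3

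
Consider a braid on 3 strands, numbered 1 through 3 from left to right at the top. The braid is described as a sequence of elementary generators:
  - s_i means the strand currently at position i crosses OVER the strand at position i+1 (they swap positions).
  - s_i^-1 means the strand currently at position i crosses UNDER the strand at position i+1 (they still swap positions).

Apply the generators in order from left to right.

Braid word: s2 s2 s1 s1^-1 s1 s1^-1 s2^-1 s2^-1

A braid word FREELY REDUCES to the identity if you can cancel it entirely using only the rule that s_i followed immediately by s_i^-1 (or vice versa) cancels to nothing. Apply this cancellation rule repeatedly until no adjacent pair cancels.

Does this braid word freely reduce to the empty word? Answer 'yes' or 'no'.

Gen 1 (s2): push. Stack: [s2]
Gen 2 (s2): push. Stack: [s2 s2]
Gen 3 (s1): push. Stack: [s2 s2 s1]
Gen 4 (s1^-1): cancels prior s1. Stack: [s2 s2]
Gen 5 (s1): push. Stack: [s2 s2 s1]
Gen 6 (s1^-1): cancels prior s1. Stack: [s2 s2]
Gen 7 (s2^-1): cancels prior s2. Stack: [s2]
Gen 8 (s2^-1): cancels prior s2. Stack: []
Reduced word: (empty)

Answer: yes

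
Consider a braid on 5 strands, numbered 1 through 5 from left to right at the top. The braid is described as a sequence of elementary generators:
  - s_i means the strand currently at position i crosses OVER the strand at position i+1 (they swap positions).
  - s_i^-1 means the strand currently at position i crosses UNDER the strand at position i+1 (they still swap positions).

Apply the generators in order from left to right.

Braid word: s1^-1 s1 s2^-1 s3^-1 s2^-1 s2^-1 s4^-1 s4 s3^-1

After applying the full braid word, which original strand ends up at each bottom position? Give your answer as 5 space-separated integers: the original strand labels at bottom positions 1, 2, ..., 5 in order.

Answer: 1 3 2 4 5

Derivation:
Gen 1 (s1^-1): strand 1 crosses under strand 2. Perm now: [2 1 3 4 5]
Gen 2 (s1): strand 2 crosses over strand 1. Perm now: [1 2 3 4 5]
Gen 3 (s2^-1): strand 2 crosses under strand 3. Perm now: [1 3 2 4 5]
Gen 4 (s3^-1): strand 2 crosses under strand 4. Perm now: [1 3 4 2 5]
Gen 5 (s2^-1): strand 3 crosses under strand 4. Perm now: [1 4 3 2 5]
Gen 6 (s2^-1): strand 4 crosses under strand 3. Perm now: [1 3 4 2 5]
Gen 7 (s4^-1): strand 2 crosses under strand 5. Perm now: [1 3 4 5 2]
Gen 8 (s4): strand 5 crosses over strand 2. Perm now: [1 3 4 2 5]
Gen 9 (s3^-1): strand 4 crosses under strand 2. Perm now: [1 3 2 4 5]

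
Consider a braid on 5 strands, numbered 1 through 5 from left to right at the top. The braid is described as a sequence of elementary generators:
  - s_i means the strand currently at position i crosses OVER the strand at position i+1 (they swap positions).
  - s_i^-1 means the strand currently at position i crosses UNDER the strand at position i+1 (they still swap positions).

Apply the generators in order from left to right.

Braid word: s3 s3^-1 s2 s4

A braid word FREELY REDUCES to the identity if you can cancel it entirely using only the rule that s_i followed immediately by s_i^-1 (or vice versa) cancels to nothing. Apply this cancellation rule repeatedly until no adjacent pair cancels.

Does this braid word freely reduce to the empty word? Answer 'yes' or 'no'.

Gen 1 (s3): push. Stack: [s3]
Gen 2 (s3^-1): cancels prior s3. Stack: []
Gen 3 (s2): push. Stack: [s2]
Gen 4 (s4): push. Stack: [s2 s4]
Reduced word: s2 s4

Answer: no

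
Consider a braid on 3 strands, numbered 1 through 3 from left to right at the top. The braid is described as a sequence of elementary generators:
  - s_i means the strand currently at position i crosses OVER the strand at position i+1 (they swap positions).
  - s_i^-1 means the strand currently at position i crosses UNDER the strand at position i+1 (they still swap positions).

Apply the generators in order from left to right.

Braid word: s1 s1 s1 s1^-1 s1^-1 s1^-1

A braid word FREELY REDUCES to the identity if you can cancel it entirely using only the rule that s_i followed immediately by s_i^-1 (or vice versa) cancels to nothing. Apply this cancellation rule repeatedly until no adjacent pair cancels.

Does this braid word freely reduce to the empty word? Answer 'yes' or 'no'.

Gen 1 (s1): push. Stack: [s1]
Gen 2 (s1): push. Stack: [s1 s1]
Gen 3 (s1): push. Stack: [s1 s1 s1]
Gen 4 (s1^-1): cancels prior s1. Stack: [s1 s1]
Gen 5 (s1^-1): cancels prior s1. Stack: [s1]
Gen 6 (s1^-1): cancels prior s1. Stack: []
Reduced word: (empty)

Answer: yes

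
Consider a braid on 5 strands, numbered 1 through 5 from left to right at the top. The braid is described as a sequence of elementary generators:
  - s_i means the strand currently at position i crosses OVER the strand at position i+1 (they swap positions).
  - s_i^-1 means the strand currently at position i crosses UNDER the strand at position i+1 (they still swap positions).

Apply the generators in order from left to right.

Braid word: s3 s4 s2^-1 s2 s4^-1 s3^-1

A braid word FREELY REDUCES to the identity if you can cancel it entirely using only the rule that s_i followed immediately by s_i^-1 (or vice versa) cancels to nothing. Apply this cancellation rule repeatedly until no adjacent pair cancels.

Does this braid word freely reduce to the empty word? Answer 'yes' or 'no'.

Gen 1 (s3): push. Stack: [s3]
Gen 2 (s4): push. Stack: [s3 s4]
Gen 3 (s2^-1): push. Stack: [s3 s4 s2^-1]
Gen 4 (s2): cancels prior s2^-1. Stack: [s3 s4]
Gen 5 (s4^-1): cancels prior s4. Stack: [s3]
Gen 6 (s3^-1): cancels prior s3. Stack: []
Reduced word: (empty)

Answer: yes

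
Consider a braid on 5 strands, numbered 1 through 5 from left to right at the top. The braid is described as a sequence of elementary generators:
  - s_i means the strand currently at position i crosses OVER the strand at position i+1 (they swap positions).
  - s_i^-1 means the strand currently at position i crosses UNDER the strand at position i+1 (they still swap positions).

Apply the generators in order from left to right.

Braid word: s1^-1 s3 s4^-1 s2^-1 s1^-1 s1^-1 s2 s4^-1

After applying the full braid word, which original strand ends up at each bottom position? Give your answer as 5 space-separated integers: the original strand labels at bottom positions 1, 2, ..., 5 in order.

Answer: 2 1 4 3 5

Derivation:
Gen 1 (s1^-1): strand 1 crosses under strand 2. Perm now: [2 1 3 4 5]
Gen 2 (s3): strand 3 crosses over strand 4. Perm now: [2 1 4 3 5]
Gen 3 (s4^-1): strand 3 crosses under strand 5. Perm now: [2 1 4 5 3]
Gen 4 (s2^-1): strand 1 crosses under strand 4. Perm now: [2 4 1 5 3]
Gen 5 (s1^-1): strand 2 crosses under strand 4. Perm now: [4 2 1 5 3]
Gen 6 (s1^-1): strand 4 crosses under strand 2. Perm now: [2 4 1 5 3]
Gen 7 (s2): strand 4 crosses over strand 1. Perm now: [2 1 4 5 3]
Gen 8 (s4^-1): strand 5 crosses under strand 3. Perm now: [2 1 4 3 5]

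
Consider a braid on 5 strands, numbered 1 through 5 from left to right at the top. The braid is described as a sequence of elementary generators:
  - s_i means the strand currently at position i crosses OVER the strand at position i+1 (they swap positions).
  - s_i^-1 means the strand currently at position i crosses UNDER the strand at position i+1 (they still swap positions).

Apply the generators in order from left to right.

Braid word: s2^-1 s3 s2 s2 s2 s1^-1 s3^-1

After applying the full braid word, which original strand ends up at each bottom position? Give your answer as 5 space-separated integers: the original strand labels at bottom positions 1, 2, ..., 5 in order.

Answer: 4 1 2 3 5

Derivation:
Gen 1 (s2^-1): strand 2 crosses under strand 3. Perm now: [1 3 2 4 5]
Gen 2 (s3): strand 2 crosses over strand 4. Perm now: [1 3 4 2 5]
Gen 3 (s2): strand 3 crosses over strand 4. Perm now: [1 4 3 2 5]
Gen 4 (s2): strand 4 crosses over strand 3. Perm now: [1 3 4 2 5]
Gen 5 (s2): strand 3 crosses over strand 4. Perm now: [1 4 3 2 5]
Gen 6 (s1^-1): strand 1 crosses under strand 4. Perm now: [4 1 3 2 5]
Gen 7 (s3^-1): strand 3 crosses under strand 2. Perm now: [4 1 2 3 5]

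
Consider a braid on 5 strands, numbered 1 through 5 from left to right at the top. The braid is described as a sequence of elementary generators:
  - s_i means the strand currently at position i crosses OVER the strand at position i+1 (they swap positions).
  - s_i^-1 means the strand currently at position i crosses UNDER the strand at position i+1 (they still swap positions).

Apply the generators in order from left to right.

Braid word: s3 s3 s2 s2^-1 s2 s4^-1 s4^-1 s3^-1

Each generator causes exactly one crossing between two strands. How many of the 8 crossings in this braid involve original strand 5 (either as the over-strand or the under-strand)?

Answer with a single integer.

Answer: 2

Derivation:
Gen 1: crossing 3x4. Involves strand 5? no. Count so far: 0
Gen 2: crossing 4x3. Involves strand 5? no. Count so far: 0
Gen 3: crossing 2x3. Involves strand 5? no. Count so far: 0
Gen 4: crossing 3x2. Involves strand 5? no. Count so far: 0
Gen 5: crossing 2x3. Involves strand 5? no. Count so far: 0
Gen 6: crossing 4x5. Involves strand 5? yes. Count so far: 1
Gen 7: crossing 5x4. Involves strand 5? yes. Count so far: 2
Gen 8: crossing 2x4. Involves strand 5? no. Count so far: 2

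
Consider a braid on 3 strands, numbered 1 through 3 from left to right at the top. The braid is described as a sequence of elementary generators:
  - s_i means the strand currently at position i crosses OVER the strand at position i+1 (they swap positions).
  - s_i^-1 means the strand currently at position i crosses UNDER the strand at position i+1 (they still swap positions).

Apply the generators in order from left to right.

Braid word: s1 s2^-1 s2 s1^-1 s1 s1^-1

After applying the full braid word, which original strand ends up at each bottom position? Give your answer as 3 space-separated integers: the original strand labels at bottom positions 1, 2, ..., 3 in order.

Answer: 1 2 3

Derivation:
Gen 1 (s1): strand 1 crosses over strand 2. Perm now: [2 1 3]
Gen 2 (s2^-1): strand 1 crosses under strand 3. Perm now: [2 3 1]
Gen 3 (s2): strand 3 crosses over strand 1. Perm now: [2 1 3]
Gen 4 (s1^-1): strand 2 crosses under strand 1. Perm now: [1 2 3]
Gen 5 (s1): strand 1 crosses over strand 2. Perm now: [2 1 3]
Gen 6 (s1^-1): strand 2 crosses under strand 1. Perm now: [1 2 3]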